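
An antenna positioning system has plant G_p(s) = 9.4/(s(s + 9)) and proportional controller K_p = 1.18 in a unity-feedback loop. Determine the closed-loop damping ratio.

ζ = 1.35

1 + K_p·G_p(s) = 0 gives s² + 9s + 11.09 = 0.
So ω_n² = 11.09 ⇒ ω_n = 3.33 rad/s, and ζ = 9/(2ω_n) = 1.35.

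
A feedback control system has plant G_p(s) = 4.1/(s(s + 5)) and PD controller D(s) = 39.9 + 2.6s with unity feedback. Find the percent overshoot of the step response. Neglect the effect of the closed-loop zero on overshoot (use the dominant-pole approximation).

8.78%

Forward path: (39.9 + 2.6s)·4.1/(s(s+5)). The closed-loop characteristic equation is s² + (5 + 4.1·2.6)s + 4.1·39.9 = 0.
That is s² + 15.66s + 163.6 = 0, so ω_n = 12.79 rad/s and ζ = 15.66/(2·12.79) = 0.6122.
%OS = 100·exp(−πζ/√(1−ζ²)) = 8.78%.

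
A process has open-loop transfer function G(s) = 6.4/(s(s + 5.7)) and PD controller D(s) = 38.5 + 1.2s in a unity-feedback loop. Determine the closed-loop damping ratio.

ζ = 0.426

Forward path: (38.5 + 1.2s)·6.4/(s(s+5.7)). The closed-loop characteristic equation is s² + (5.7 + 6.4·1.2)s + 6.4·38.5 = 0.
That is s² + 13.38s + 246.4 = 0, so ω_n = 15.7 rad/s and ζ = 13.38/(2·15.7) = 0.4262.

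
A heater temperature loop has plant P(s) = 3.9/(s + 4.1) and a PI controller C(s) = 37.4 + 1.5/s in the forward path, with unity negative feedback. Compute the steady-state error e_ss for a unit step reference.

0

The open loop C(s)P(s) has a pole at the origin (type 1), so the static position error constant is infinite and e_ss = 1/(1+∞) = 0.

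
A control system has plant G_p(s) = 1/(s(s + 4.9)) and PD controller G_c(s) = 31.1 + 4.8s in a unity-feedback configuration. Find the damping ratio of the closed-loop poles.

ζ = 0.87

Forward path: (31.1 + 4.8s)·1/(s(s+4.9)). The closed-loop characteristic equation is s² + (4.9 + 1·4.8)s + 1·31.1 = 0.
That is s² + 9.7s + 31.1 = 0, so ω_n = 5.577 rad/s and ζ = 9.7/(2·5.577) = 0.8697.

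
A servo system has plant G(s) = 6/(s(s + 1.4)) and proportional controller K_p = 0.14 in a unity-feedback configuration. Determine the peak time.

T_p = 5.31 s

Closed-loop characteristic equation: s² + 1.4s + 0.84 = 0, so ω_n = 0.9165 rad/s and ζ = 1.4/(2·0.9165) = 0.7638.
Damped frequency ω_d = ω_n√(1−ζ²) = 0.5916 rad/s, so peak time T_p = π/ω_d = 5.31 s.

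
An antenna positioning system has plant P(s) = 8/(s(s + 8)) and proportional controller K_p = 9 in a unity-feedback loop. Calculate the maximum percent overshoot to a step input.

18.7%

The closed-loop denominator s² + 8s + 72 gives ω_n = √72 = 8.485 and ζ = 8/(2ω_n) = 0.4714.
%OS = 100·exp(−πζ/√(1−ζ²)) = 100·exp(−π·0.4714/√0.7778) = 18.7%.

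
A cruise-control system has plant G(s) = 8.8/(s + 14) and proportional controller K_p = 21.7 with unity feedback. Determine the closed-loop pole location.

Closed-loop transfer function: T(s) = K_p·G(s)/(1 + K_p·G(s)) = 191/(s + 14 + 191) = 191/(s + 205).
The closed-loop pole is at s = −205.

s = -205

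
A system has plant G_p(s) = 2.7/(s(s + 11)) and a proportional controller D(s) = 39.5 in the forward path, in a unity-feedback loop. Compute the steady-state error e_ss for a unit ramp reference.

0.103

The loop has one pole at the origin (type 1). Velocity error constant K_v = lim_{s→0} s·D(s)G_p(s) = 39.5·2.7/11 = 9.695.
Steady-state error to a unit ramp: e_ss = 1/K_v = 0.103.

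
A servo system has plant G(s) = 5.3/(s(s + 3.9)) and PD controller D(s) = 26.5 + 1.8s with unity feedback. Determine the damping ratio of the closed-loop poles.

Forward path: (26.5 + 1.8s)·5.3/(s(s+3.9)). The closed-loop characteristic equation is s² + (3.9 + 5.3·1.8)s + 5.3·26.5 = 0.
That is s² + 13.44s + 140.4 = 0, so ω_n = 11.85 rad/s and ζ = 13.44/(2·11.85) = 0.567.

ζ = 0.567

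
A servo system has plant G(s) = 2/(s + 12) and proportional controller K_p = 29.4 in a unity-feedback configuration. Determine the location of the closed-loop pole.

Closed-loop transfer function: T(s) = K_p·G(s)/(1 + K_p·G(s)) = 58.8/(s + 12 + 58.8) = 58.8/(s + 70.8).
The closed-loop pole is at s = −70.8.

s = -70.8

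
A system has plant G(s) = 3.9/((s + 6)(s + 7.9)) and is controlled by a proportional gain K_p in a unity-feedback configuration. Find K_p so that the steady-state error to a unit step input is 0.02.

K_p = 596

The loop is type 0, so e_ss(step) = 1/(1 + K_pos) with K_pos = K_p·G(0).
G(0) = 0.08228. Require 1/(1 + K_p·0.08228) = 0.02, so 1 + 0.08228·K_p = 50.
K_p = (50 − 1)/0.08228 = 596.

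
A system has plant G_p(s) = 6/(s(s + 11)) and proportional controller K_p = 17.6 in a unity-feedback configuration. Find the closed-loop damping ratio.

The closed-loop denominator is s(s+11) + 17.6·6 = s² + 11s + 105.6.
So ω_n² = 105.6 ⇒ ω_n = 10.28 rad/s, and ζ = 11/(2ω_n) = 0.535.

ζ = 0.535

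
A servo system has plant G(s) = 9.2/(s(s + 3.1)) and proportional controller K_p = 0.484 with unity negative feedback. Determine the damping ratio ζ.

The closed-loop denominator is s(s+3.1) + 0.484·9.2 = s² + 3.1s + 4.453.
Matching s² + 2ζω_n s + ω_n²: ω_n = √4.453 = 2.11 rad/s and 2ζω_n = 3.1, so ζ = 3.1/(2·2.11) = 0.735.

ζ = 0.735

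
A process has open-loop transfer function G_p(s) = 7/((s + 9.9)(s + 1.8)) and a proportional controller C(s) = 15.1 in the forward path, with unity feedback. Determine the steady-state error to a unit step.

The loop is type 0. Static position error constant K_pos = C(0)·G_p(0) = 15.1·0.3928 = 5.932.
Steady-state error to a unit step: e_ss = 1/(1+K_pos) = 1/6.932 = 0.144.

0.144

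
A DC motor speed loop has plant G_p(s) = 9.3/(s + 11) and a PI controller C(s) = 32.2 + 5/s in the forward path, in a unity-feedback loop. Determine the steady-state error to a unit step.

0

The open loop C(s)G_p(s) has a pole at the origin (type 1), so the static position error constant is infinite and e_ss = 1/(1+∞) = 0.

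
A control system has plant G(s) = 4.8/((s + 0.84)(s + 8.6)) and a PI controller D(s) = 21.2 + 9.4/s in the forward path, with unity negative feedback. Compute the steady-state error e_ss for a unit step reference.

0

The open loop D(s)G(s) has a pole at the origin (type 1), so the static position error constant is infinite and e_ss = 1/(1+∞) = 0.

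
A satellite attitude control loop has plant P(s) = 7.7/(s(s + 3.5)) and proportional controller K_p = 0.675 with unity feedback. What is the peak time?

T_p = 2.15 s

From 1 + K_pP(s) = 0: s² + 3.5s + 5.198 = 0 ⇒ ω_n = 2.28, ζ = 0.7676.
Damped frequency ω_d = ω_n√(1−ζ²) = 1.461 rad/s, so peak time T_p = π/ω_d = 2.15 s.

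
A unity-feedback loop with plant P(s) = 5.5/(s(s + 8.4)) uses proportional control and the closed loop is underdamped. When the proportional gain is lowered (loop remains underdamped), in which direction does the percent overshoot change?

decrease

ζ = 8.4/(2√(5.5K_p)) rises as K_p falls; higher damping means less overshoot.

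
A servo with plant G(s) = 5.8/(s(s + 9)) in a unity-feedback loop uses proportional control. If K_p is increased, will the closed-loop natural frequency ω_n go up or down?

ω_n = √(5.8·K_p), which grows with K_p.

increase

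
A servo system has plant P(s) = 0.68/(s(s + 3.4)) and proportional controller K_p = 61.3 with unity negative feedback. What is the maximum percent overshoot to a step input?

From 1 + K_pP(s) = 0: s² + 3.4s + 41.68 = 0 ⇒ ω_n = 6.456, ζ = 0.2633.
%OS = 100·exp(−πζ/√(1−ζ²)) = 100·exp(−π·0.2633/√0.9307) = 42.4%.

42.4%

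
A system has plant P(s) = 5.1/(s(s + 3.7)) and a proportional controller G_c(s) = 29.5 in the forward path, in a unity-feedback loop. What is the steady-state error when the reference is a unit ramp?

0.0246

The loop has one pole at the origin (type 1). Velocity error constant K_v = lim_{s→0} s·G_c(s)P(s) = 29.5·5.1/3.7 = 40.66.
Steady-state error to a unit ramp: e_ss = 1/K_v = 0.0246.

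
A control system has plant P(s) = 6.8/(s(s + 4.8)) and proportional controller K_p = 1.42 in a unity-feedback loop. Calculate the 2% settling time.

The closed-loop denominator s² + 4.8s + 9.656 gives ω_n = √9.656 = 3.107 and ζ = 4.8/(2ω_n) = 0.7723.
2% settling time T_s ≈ 4/(ζω_n) = 4/2.4 = 1.67 s.

T_s ≈ 1.67 s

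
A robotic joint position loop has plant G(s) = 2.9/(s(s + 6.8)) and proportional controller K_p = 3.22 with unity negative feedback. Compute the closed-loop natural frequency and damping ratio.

ω_n = 3.06 rad/s, ζ = 1.11

With unity feedback the closed-loop characteristic equation is s² + 6.8s + 3.22·2.9 = s² + 6.8s + 9.338 = 0.
So ω_n² = 9.338 ⇒ ω_n = 3.056 rad/s, and ζ = 6.8/(2ω_n) = 1.11.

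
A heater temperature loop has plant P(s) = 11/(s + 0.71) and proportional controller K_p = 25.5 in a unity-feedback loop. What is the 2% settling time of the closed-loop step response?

Closed-loop transfer function: T(s) = K_p·P(s)/(1 + K_p·P(s)) = 280.5/(s + 0.71 + 280.5) = 280.5/(s + 281.2).
Time constant τ = 1/281.2 = 0.003556 s, so the 2% settling time is about 4τ = 0.0142 s.

T_s ≈ 0.0142 s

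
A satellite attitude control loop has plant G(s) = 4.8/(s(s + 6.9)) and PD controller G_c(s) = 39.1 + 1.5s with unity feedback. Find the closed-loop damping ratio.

ζ = 0.515

Forward path: (39.1 + 1.5s)·4.8/(s(s+6.9)). The closed-loop characteristic equation is s² + (6.9 + 4.8·1.5)s + 4.8·39.1 = 0.
That is s² + 14.1s + 187.7 = 0, so ω_n = 13.7 rad/s and ζ = 14.1/(2·13.7) = 0.5146.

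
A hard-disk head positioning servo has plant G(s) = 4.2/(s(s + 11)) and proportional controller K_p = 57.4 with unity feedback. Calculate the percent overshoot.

From 1 + K_pG(s) = 0: s² + 11s + 241.1 = 0 ⇒ ω_n = 15.53, ζ = 0.3542.
%OS = 100·exp(−πζ/√(1−ζ²)) = 100·exp(−π·0.3542/√0.8745) = 30.4%.

30.4%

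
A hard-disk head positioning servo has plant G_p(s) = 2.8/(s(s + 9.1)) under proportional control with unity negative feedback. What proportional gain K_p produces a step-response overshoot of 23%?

From %OS = 100·exp(−πζ/√(1−ζ²)) = 23%, ζ = −ln(0.23)/√(π²+ln²(0.23)) = 0.4237.
Characteristic equation s² + 9.1s + 2.8K_p = 0 gives ζ = 9.1/(2√(2.8K_p)).
Setting ζ = 0.4237: √(2.8K_p) = 9.1/(2·0.4237) = 10.74, so K_p = 115.3/2.8 = 41.2.

K_p = 41.2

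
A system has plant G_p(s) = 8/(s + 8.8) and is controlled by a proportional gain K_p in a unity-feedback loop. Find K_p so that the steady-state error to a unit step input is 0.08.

K_p = 12.7

Steady-state error for a unit step on this type-0 loop is 1/(1 + K_p·G_p(0)).
G_p(0) = 0.9091. Require 1/(1 + K_p·0.9091) = 0.08, so 1 + 0.9091·K_p = 12.5.
K_p = (12.5 − 1)/0.9091 = 12.7.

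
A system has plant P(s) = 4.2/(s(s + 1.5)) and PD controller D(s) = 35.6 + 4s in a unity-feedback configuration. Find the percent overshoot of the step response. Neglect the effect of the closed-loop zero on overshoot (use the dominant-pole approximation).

2.89%

Forward path: (35.6 + 4s)·4.2/(s(s+1.5)). The closed-loop characteristic equation is s² + (1.5 + 4.2·4)s + 4.2·35.6 = 0.
That is s² + 18.3s + 149.5 = 0, so ω_n = 12.23 rad/s and ζ = 18.3/(2·12.23) = 0.7483.
%OS = 100·exp(−πζ/√(1−ζ²)) = 2.89%.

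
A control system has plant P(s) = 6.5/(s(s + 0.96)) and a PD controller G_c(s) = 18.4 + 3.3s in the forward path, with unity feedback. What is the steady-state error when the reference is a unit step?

The open loop G_c(s)P(s) has a pole at the origin (type 1), so the static position error constant is infinite and e_ss = 1/(1+∞) = 0.

0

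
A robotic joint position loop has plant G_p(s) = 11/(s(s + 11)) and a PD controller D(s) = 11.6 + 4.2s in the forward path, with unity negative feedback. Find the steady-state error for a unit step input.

0

The open loop D(s)G_p(s) has a pole at the origin (type 1), so the static position error constant is infinite and e_ss = 1/(1+∞) = 0.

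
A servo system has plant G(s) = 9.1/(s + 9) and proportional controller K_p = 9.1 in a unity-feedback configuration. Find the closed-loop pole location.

s = -91.81

Closed-loop transfer function: T(s) = K_p·G(s)/(1 + K_p·G(s)) = 82.81/(s + 9 + 82.81) = 82.81/(s + 91.81).
The closed-loop pole is at s = −91.81.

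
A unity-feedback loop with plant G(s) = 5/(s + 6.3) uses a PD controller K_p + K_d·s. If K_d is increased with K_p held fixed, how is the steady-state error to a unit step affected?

At s = 0 the derivative term contributes nothing: C(0) = K_p regardless of K_d, so K_pos = K_p·G(0) and e_ss are unchanged.

unchanged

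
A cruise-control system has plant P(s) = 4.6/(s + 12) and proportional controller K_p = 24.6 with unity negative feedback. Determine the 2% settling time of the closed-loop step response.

Closed-loop transfer function: T(s) = K_p·P(s)/(1 + K_p·P(s)) = 113.2/(s + 12 + 113.2) = 113.2/(s + 125.2).
Time constant τ = 1/125.2 = 0.00799 s, so the 2% settling time is about 4τ = 0.032 s.

T_s ≈ 0.032 s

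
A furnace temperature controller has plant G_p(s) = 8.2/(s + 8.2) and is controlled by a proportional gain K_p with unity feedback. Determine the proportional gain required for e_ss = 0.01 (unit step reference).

K_p = 99

Steady-state error for a unit step on this type-0 loop is 1/(1 + K_p·G_p(0)).
G_p(0) = 1. Require 1/(1 + K_p·1) = 0.01, so 1 + 1·K_p = 100.
K_p = (100 − 1)/1 = 99.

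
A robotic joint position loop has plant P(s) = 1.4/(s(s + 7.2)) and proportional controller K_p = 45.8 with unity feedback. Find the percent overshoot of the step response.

The closed-loop denominator s² + 7.2s + 64.12 gives ω_n = √64.12 = 8.007 and ζ = 7.2/(2ω_n) = 0.4496.
%OS = 100·exp(−πζ/√(1−ζ²)) = 100·exp(−π·0.4496/√0.7979) = 20.6%.

20.6%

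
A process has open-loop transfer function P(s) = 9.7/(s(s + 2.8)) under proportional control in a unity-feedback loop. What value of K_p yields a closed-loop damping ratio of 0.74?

K_p = 0.369

Closed-loop characteristic equation: s² + 2.8s + K_p·9.7 = 0.
So ω_n = √(9.7K_p) and 2ζω_n = 2.8, giving ζ = 2.8/(2√(9.7K_p)).
Setting ζ = 0.74: √(9.7K_p) = 2.8/(2·0.74) = 1.892, so K_p = 3.579/9.7 = 0.369.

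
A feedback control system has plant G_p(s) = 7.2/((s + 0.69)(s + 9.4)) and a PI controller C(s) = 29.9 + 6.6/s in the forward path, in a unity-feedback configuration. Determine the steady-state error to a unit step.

The open loop C(s)G_p(s) has a pole at the origin (type 1), so the static position error constant is infinite and e_ss = 1/(1+∞) = 0.

0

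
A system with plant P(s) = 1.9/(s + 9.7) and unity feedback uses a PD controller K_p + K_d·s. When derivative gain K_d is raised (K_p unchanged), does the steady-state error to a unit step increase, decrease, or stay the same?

At s = 0 the derivative term contributes nothing: C(0) = K_p regardless of K_d, so K_pos = K_p·P(0) and e_ss are unchanged.

unchanged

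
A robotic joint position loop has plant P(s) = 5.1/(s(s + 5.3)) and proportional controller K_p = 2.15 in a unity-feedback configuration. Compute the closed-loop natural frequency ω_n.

The closed-loop denominator is s(s+5.3) + 2.15·5.1 = s² + 5.3s + 10.96.
Matching s² + 2ζω_n s + ω_n²: ω_n = √10.96 = 3.311 rad/s and 2ζω_n = 5.3, so ζ = 5.3/(2·3.311) = 0.8.

ω_n = 3.31 rad/s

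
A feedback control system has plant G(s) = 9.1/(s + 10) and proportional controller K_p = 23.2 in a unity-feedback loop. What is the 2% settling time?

Closed-loop transfer function: T(s) = K_p·G(s)/(1 + K_p·G(s)) = 211.1/(s + 10 + 211.1) = 211.1/(s + 221.1).
Time constant τ = 1/221.1 = 0.004522 s, so the 2% settling time is about 4τ = 0.0181 s.

T_s ≈ 0.0181 s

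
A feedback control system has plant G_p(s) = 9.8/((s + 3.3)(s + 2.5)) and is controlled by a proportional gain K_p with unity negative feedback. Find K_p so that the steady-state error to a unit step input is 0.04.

The loop is type 0, so e_ss(step) = 1/(1 + K_pos) with K_pos = K_p·G_p(0).
G_p(0) = 1.188. Require 1/(1 + K_p·1.188) = 0.04, so 1 + 1.188·K_p = 25.
K_p = (25 − 1)/1.188 = 20.2.

K_p = 20.2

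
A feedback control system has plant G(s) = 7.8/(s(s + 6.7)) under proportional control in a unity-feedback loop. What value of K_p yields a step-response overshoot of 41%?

K_p = 19.3

From %OS = 100·exp(−πζ/√(1−ζ²)) = 41%, ζ = −ln(0.41)/√(π²+ln²(0.41)) = 0.273.
Characteristic equation s² + 6.7s + 7.8K_p = 0 gives ζ = 6.7/(2√(7.8K_p)).
Setting ζ = 0.273: √(7.8K_p) = 6.7/(2·0.273) = 12.27, so K_p = 150.6/7.8 = 19.3.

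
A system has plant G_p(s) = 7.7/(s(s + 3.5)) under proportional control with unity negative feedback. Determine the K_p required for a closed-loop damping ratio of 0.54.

K_p = 1.36

Closed-loop characteristic equation: s² + 3.5s + K_p·7.7 = 0.
So ω_n = √(7.7K_p) and 2ζω_n = 3.5, giving ζ = 3.5/(2√(7.7K_p)).
Setting ζ = 0.54: √(7.7K_p) = 3.5/(2·0.54) = 3.241, so K_p = 10.5/7.7 = 1.36.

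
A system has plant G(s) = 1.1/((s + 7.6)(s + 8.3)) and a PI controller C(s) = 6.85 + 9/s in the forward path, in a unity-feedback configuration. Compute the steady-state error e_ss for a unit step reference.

The open loop C(s)G(s) has a pole at the origin (type 1), so the static position error constant is infinite and e_ss = 1/(1+∞) = 0.

0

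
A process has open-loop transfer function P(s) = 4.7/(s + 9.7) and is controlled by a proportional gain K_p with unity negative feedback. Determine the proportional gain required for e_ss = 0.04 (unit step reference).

The loop is type 0, so e_ss(step) = 1/(1 + K_pos) with K_pos = K_p·P(0).
P(0) = 0.4845. Require 1/(1 + K_p·0.4845) = 0.04, so 1 + 0.4845·K_p = 25.
K_p = (25 − 1)/0.4845 = 49.5.

K_p = 49.5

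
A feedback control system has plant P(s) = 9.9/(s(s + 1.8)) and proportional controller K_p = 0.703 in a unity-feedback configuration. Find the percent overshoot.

Closed-loop characteristic equation: s² + 1.8s + 6.96 = 0, so ω_n = 2.638 rad/s and ζ = 1.8/(2·2.638) = 0.3412.
%OS = 100·exp(−πζ/√(1−ζ²)) = 100·exp(−π·0.3412/√0.8836) = 32%.

32%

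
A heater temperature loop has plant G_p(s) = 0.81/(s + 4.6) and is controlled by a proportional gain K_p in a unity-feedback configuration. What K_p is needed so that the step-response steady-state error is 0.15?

K_p = 32.2

The loop is type 0, so e_ss(step) = 1/(1 + K_pos) with K_pos = K_p·G_p(0).
G_p(0) = 0.1761. Require 1/(1 + K_p·0.1761) = 0.15, so 1 + 0.1761·K_p = 6.667.
K_p = (6.667 − 1)/0.1761 = 32.2.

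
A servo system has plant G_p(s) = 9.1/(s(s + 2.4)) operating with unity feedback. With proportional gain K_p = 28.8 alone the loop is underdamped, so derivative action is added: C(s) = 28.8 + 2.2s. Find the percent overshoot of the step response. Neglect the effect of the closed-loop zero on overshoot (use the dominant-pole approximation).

4.9%

Forward path: (28.8 + 2.2s)·9.1/(s(s+2.4)). The closed-loop characteristic equation is s² + (2.4 + 9.1·2.2)s + 9.1·28.8 = 0.
That is s² + 22.42s + 262.1 = 0, so ω_n = 16.19 rad/s and ζ = 22.42/(2·16.19) = 0.6925.
%OS = 100·exp(−πζ/√(1−ζ²)) = 4.9%.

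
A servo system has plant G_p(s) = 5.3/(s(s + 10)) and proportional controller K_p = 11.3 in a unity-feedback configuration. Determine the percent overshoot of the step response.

Closed-loop characteristic equation: s² + 10s + 59.89 = 0, so ω_n = 7.739 rad/s and ζ = 10/(2·7.739) = 0.6461.
%OS = 100·exp(−πζ/√(1−ζ²)) = 100·exp(−π·0.6461/√0.5826) = 7%.

7%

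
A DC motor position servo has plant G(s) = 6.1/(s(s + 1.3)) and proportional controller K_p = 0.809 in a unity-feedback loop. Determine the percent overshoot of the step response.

38.2%

From 1 + K_pG(s) = 0: s² + 1.3s + 4.935 = 0 ⇒ ω_n = 2.221, ζ = 0.2926.
%OS = 100·exp(−πζ/√(1−ζ²)) = 100·exp(−π·0.2926/√0.9144) = 38.2%.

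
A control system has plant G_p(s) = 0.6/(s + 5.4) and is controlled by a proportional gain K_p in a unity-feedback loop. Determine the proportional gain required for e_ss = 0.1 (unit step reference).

K_p = 81

The loop is type 0, so e_ss(step) = 1/(1 + K_pos) with K_pos = K_p·G_p(0).
G_p(0) = 0.1111. Require 1/(1 + K_p·0.1111) = 0.1, so 1 + 0.1111·K_p = 10.
K_p = (10 − 1)/0.1111 = 81.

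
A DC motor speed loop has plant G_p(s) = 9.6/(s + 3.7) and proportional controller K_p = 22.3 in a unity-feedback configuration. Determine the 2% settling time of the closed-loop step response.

Closed-loop transfer function: T(s) = K_p·G_p(s)/(1 + K_p·G_p(s)) = 214.1/(s + 3.7 + 214.1) = 214.1/(s + 217.8).
Time constant τ = 1/217.8 = 0.004592 s, so the 2% settling time is about 4τ = 0.0184 s.

T_s ≈ 0.0184 s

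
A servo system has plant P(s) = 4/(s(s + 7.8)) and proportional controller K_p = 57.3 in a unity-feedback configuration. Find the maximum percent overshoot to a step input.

From 1 + K_pP(s) = 0: s² + 7.8s + 229.2 = 0 ⇒ ω_n = 15.14, ζ = 0.2576.
%OS = 100·exp(−πζ/√(1−ζ²)) = 100·exp(−π·0.2576/√0.9336) = 43.3%.

43.3%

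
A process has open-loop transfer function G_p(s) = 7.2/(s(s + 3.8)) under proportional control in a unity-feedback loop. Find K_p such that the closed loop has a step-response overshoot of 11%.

From %OS = 100·exp(−πζ/√(1−ζ²)) = 11%, ζ = −ln(0.11)/√(π²+ln²(0.11)) = 0.5749.
Characteristic equation s² + 3.8s + 7.2K_p = 0 gives ζ = 3.8/(2√(7.2K_p)).
Setting ζ = 0.5749: √(7.2K_p) = 3.8/(2·0.5749) = 3.305, so K_p = 10.92/7.2 = 1.52.

K_p = 1.52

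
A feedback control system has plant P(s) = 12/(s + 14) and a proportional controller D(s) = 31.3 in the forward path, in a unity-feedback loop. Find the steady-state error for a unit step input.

The loop is type 0. Static position error constant K_pos = D(0)·P(0) = 31.3·0.8571 = 26.83.
Steady-state error to a unit step: e_ss = 1/(1+K_pos) = 1/27.83 = 0.0359.

0.0359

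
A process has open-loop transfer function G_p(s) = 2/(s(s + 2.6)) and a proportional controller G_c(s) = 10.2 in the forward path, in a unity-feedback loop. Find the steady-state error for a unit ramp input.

0.127

The loop has one pole at the origin (type 1). Velocity error constant K_v = lim_{s→0} s·G_c(s)G_p(s) = 10.2·2/2.6 = 7.846.
Steady-state error to a unit ramp: e_ss = 1/K_v = 0.127.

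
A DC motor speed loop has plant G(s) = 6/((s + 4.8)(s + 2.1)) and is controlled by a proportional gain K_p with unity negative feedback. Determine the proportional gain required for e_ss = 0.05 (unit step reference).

The loop is type 0, so e_ss(step) = 1/(1 + K_pos) with K_pos = K_p·G(0).
G(0) = 0.5952. Require 1/(1 + K_p·0.5952) = 0.05, so 1 + 0.5952·K_p = 20.
K_p = (20 − 1)/0.5952 = 31.9.

K_p = 31.9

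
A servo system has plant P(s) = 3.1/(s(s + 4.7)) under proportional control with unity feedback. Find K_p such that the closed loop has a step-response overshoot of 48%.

From %OS = 100·exp(−πζ/√(1−ζ²)) = 48%, ζ = −ln(0.48)/√(π²+ln²(0.48)) = 0.2275.
Characteristic equation s² + 4.7s + 3.1K_p = 0 gives ζ = 4.7/(2√(3.1K_p)).
Setting ζ = 0.2275: √(3.1K_p) = 4.7/(2·0.2275) = 10.33, so K_p = 106.7/3.1 = 34.4.

K_p = 34.4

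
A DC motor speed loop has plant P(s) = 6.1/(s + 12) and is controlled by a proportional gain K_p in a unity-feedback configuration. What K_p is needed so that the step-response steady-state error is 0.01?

K_p = 195

The loop is type 0, so e_ss(step) = 1/(1 + K_pos) with K_pos = K_p·P(0).
P(0) = 0.5083. Require 1/(1 + K_p·0.5083) = 0.01, so 1 + 0.5083·K_p = 100.
K_p = (100 − 1)/0.5083 = 195.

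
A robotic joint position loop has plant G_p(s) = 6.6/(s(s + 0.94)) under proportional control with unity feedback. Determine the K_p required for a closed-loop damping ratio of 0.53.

K_p = 0.119

Closed-loop characteristic equation: s² + 0.94s + K_p·6.6 = 0.
So ω_n = √(6.6K_p) and 2ζω_n = 0.94, giving ζ = 0.94/(2√(6.6K_p)).
Setting ζ = 0.53: √(6.6K_p) = 0.94/(2·0.53) = 0.8868, so K_p = 0.7864/6.6 = 0.119.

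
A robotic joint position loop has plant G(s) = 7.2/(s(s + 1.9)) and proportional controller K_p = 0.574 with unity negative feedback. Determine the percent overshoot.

The closed-loop denominator s² + 1.9s + 4.133 gives ω_n = √4.133 = 2.033 and ζ = 1.9/(2ω_n) = 0.4673.
%OS = 100·exp(−πζ/√(1−ζ²)) = 100·exp(−π·0.4673/√0.7816) = 19%.

19%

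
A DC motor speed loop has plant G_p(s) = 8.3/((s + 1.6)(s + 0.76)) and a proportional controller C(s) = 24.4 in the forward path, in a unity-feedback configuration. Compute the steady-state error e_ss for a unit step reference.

0.00597

The loop is type 0. Static position error constant K_pos = C(0)·G_p(0) = 24.4·6.826 = 166.5.
Steady-state error to a unit step: e_ss = 1/(1+K_pos) = 1/167.5 = 0.00597.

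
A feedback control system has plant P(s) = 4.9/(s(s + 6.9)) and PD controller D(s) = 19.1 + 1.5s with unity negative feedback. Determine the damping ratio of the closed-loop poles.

ζ = 0.736

Forward path: (19.1 + 1.5s)·4.9/(s(s+6.9)). The closed-loop characteristic equation is s² + (6.9 + 4.9·1.5)s + 4.9·19.1 = 0.
That is s² + 14.25s + 93.59 = 0, so ω_n = 9.674 rad/s and ζ = 14.25/(2·9.674) = 0.7365.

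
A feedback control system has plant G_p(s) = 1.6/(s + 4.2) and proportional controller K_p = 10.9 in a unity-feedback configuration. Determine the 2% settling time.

T_s ≈ 0.185 s

Closed-loop transfer function: T(s) = K_p·G_p(s)/(1 + K_p·G_p(s)) = 17.44/(s + 4.2 + 17.44) = 17.44/(s + 21.64).
Time constant τ = 1/21.64 = 0.04621 s, so the 2% settling time is about 4τ = 0.185 s.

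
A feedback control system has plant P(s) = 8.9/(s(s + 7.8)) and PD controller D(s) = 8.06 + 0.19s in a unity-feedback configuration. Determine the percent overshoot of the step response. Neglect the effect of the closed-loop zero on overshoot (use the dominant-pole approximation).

Forward path: (8.06 + 0.19s)·8.9/(s(s+7.8)). The closed-loop characteristic equation is s² + (7.8 + 8.9·0.19)s + 8.9·8.06 = 0.
That is s² + 9.491s + 71.73 = 0, so ω_n = 8.47 rad/s and ζ = 9.491/(2·8.47) = 0.5603.
%OS = 100·exp(−πζ/√(1−ζ²)) = 11.9%.

11.9%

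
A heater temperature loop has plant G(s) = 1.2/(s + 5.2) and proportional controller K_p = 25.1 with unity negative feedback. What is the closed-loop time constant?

Closed-loop transfer function: T(s) = K_p·G(s)/(1 + K_p·G(s)) = 30.12/(s + 5.2 + 30.12) = 30.12/(s + 35.32).
Time constant τ = 1/35.32 = 0.0283 s.

τ = 0.0283 s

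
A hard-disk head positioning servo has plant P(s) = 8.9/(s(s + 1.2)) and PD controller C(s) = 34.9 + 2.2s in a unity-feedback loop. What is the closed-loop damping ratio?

ζ = 0.59

Forward path: (34.9 + 2.2s)·8.9/(s(s+1.2)). The closed-loop characteristic equation is s² + (1.2 + 8.9·2.2)s + 8.9·34.9 = 0.
That is s² + 20.78s + 310.6 = 0, so ω_n = 17.62 rad/s and ζ = 20.78/(2·17.62) = 0.5895.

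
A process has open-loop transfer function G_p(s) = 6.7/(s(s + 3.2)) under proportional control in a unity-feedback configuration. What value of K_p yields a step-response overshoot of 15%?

K_p = 1.43

From %OS = 100·exp(−πζ/√(1−ζ²)) = 15%, ζ = −ln(0.15)/√(π²+ln²(0.15)) = 0.5169.
Characteristic equation s² + 3.2s + 6.7K_p = 0 gives ζ = 3.2/(2√(6.7K_p)).
Setting ζ = 0.5169: √(6.7K_p) = 3.2/(2·0.5169) = 3.095, so K_p = 9.58/6.7 = 1.43.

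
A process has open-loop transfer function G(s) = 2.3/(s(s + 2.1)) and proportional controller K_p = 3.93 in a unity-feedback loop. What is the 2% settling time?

Closed-loop characteristic equation: s² + 2.1s + 9.039 = 0, so ω_n = 3.006 rad/s and ζ = 2.1/(2·3.006) = 0.3492.
2% settling time T_s ≈ 4/(ζω_n) = 4/1.05 = 3.81 s.

T_s ≈ 3.81 s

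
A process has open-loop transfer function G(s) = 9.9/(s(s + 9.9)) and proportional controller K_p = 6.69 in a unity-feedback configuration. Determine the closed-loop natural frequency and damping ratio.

The closed-loop denominator is s(s+9.9) + 6.69·9.9 = s² + 9.9s + 66.23.
So ω_n² = 66.23 ⇒ ω_n = 8.138 rad/s, and ζ = 9.9/(2ω_n) = 0.608.

ω_n = 8.14 rad/s, ζ = 0.608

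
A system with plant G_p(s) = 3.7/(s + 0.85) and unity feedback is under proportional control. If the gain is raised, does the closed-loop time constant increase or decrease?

decrease

The closed-loop bandwidth 0.85+K_p·3.7 grows with K_p, so τ shrinks.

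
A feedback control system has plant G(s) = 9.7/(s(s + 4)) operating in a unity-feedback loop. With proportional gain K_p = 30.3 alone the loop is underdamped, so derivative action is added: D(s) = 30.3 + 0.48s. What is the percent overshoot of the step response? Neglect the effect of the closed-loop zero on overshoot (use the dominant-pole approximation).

Forward path: (30.3 + 0.48s)·9.7/(s(s+4)). The closed-loop characteristic equation is s² + (4 + 9.7·0.48)s + 9.7·30.3 = 0.
That is s² + 8.656s + 293.9 = 0, so ω_n = 17.14 rad/s and ζ = 8.656/(2·17.14) = 0.2525.
%OS = 100·exp(−πζ/√(1−ζ²)) = 44.1%.

44.1%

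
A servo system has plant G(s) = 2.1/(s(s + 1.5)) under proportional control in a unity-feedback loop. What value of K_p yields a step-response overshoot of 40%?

K_p = 3.42

From %OS = 100·exp(−πζ/√(1−ζ²)) = 40%, ζ = −ln(0.4)/√(π²+ln²(0.4)) = 0.28.
Characteristic equation s² + 1.5s + 2.1K_p = 0 gives ζ = 1.5/(2√(2.1K_p)).
Setting ζ = 0.28: √(2.1K_p) = 1.5/(2·0.28) = 2.679, so K_p = 7.175/2.1 = 3.42.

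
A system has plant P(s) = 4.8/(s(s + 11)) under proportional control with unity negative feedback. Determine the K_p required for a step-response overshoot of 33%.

K_p = 56.9

From %OS = 100·exp(−πζ/√(1−ζ²)) = 33%, ζ = −ln(0.33)/√(π²+ln²(0.33)) = 0.3328.
Characteristic equation s² + 11s + 4.8K_p = 0 gives ζ = 11/(2√(4.8K_p)).
Setting ζ = 0.3328: √(4.8K_p) = 11/(2·0.3328) = 16.53, so K_p = 273.1/4.8 = 56.9.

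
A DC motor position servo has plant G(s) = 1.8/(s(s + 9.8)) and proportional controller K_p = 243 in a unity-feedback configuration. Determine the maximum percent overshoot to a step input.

The closed-loop denominator s² + 9.8s + 437.4 gives ω_n = √437.4 = 20.91 and ζ = 9.8/(2ω_n) = 0.2343.
%OS = 100·exp(−πζ/√(1−ζ²)) = 100·exp(−π·0.2343/√0.9451) = 46.9%.

46.9%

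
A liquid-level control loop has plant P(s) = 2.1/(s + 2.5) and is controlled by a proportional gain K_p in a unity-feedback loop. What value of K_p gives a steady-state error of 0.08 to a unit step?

K_p = 13.7

For a type-0 loop with proportional control, e_ss = 1/(1 + K_p·P(0)).
P(0) = 0.84. Require 1/(1 + K_p·0.84) = 0.08, so 1 + 0.84·K_p = 12.5.
K_p = (12.5 − 1)/0.84 = 13.7.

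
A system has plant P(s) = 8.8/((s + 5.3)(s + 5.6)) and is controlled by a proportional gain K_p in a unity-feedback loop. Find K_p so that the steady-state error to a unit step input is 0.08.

K_p = 38.8

Steady-state error for a unit step on this type-0 loop is 1/(1 + K_p·P(0)).
P(0) = 0.2965. Require 1/(1 + K_p·0.2965) = 0.08, so 1 + 0.2965·K_p = 12.5.
K_p = (12.5 − 1)/0.2965 = 38.8.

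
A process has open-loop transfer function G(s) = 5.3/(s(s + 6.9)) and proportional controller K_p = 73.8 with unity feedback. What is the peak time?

T_p = 0.161 s

From 1 + K_pG(s) = 0: s² + 6.9s + 391.1 = 0 ⇒ ω_n = 19.78, ζ = 0.1744.
Damped frequency ω_d = ω_n√(1−ζ²) = 19.47 rad/s, so peak time T_p = π/ω_d = 0.161 s.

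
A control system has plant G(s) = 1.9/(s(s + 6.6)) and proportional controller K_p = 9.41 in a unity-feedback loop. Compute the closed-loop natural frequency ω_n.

ω_n = 4.23 rad/s

The closed-loop denominator is s(s+6.6) + 9.41·1.9 = s² + 6.6s + 17.88.
So ω_n² = 17.88 ⇒ ω_n = 4.228 rad/s, and ζ = 6.6/(2ω_n) = 0.78.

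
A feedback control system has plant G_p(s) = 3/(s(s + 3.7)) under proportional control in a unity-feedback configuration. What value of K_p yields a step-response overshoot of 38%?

From %OS = 100·exp(−πζ/√(1−ζ²)) = 38%, ζ = −ln(0.38)/√(π²+ln²(0.38)) = 0.2943.
Characteristic equation s² + 3.7s + 3K_p = 0 gives ζ = 3.7/(2√(3K_p)).
Setting ζ = 0.2943: √(3K_p) = 3.7/(2·0.2943) = 6.285, so K_p = 39.5/3 = 13.2.

K_p = 13.2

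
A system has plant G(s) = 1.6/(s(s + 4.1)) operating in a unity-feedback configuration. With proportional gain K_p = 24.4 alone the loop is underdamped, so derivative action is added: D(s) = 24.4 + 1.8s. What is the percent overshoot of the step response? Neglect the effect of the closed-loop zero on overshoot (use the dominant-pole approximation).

12.1%

Forward path: (24.4 + 1.8s)·1.6/(s(s+4.1)). The closed-loop characteristic equation is s² + (4.1 + 1.6·1.8)s + 1.6·24.4 = 0.
That is s² + 6.98s + 39.04 = 0, so ω_n = 6.248 rad/s and ζ = 6.98/(2·6.248) = 0.5586.
%OS = 100·exp(−πζ/√(1−ζ²)) = 12.1%.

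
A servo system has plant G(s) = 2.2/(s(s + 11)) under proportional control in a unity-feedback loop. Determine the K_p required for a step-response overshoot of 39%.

From %OS = 100·exp(−πζ/√(1−ζ²)) = 39%, ζ = −ln(0.39)/√(π²+ln²(0.39)) = 0.2871.
Characteristic equation s² + 11s + 2.2K_p = 0 gives ζ = 11/(2√(2.2K_p)).
Setting ζ = 0.2871: √(2.2K_p) = 11/(2·0.2871) = 19.16, so K_p = 367/2.2 = 167.

K_p = 167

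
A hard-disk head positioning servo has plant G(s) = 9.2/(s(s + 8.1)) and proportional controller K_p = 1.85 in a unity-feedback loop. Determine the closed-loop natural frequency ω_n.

1 + K_p·G(s) = 0 gives s² + 8.1s + 17.02 = 0.
Matching s² + 2ζω_n s + ω_n²: ω_n = √17.02 = 4.126 rad/s and 2ζω_n = 8.1, so ζ = 8.1/(2·4.126) = 0.982.

ω_n = 4.13 rad/s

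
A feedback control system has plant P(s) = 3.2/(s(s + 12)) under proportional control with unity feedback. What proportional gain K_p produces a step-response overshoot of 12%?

From %OS = 100·exp(−πζ/√(1−ζ²)) = 12%, ζ = −ln(0.12)/√(π²+ln²(0.12)) = 0.5594.
Characteristic equation s² + 12s + 3.2K_p = 0 gives ζ = 12/(2√(3.2K_p)).
Setting ζ = 0.5594: √(3.2K_p) = 12/(2·0.5594) = 10.73, so K_p = 115/3.2 = 35.9.

K_p = 35.9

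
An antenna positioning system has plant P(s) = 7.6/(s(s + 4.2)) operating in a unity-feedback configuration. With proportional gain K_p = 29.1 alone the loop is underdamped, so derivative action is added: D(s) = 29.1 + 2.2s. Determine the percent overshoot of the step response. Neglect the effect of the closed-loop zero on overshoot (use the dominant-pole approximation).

Forward path: (29.1 + 2.2s)·7.6/(s(s+4.2)). The closed-loop characteristic equation is s² + (4.2 + 7.6·2.2)s + 7.6·29.1 = 0.
That is s² + 20.92s + 221.2 = 0, so ω_n = 14.87 rad/s and ζ = 20.92/(2·14.87) = 0.7034.
%OS = 100·exp(−πζ/√(1−ζ²)) = 4.47%.

4.47%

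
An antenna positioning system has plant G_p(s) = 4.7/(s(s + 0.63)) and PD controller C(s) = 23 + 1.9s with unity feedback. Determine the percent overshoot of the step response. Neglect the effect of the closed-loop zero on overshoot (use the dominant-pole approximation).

Forward path: (23 + 1.9s)·4.7/(s(s+0.63)). The closed-loop characteristic equation is s² + (0.63 + 4.7·1.9)s + 4.7·23 = 0.
That is s² + 9.56s + 108.1 = 0, so ω_n = 10.4 rad/s and ζ = 9.56/(2·10.4) = 0.4597.
%OS = 100·exp(−πζ/√(1−ζ²)) = 19.7%.

19.7%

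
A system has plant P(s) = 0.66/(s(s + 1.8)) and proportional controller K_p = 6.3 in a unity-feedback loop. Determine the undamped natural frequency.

The closed-loop denominator is s(s+1.8) + 6.3·0.66 = s² + 1.8s + 4.158.
Matching s² + 2ζω_n s + ω_n²: ω_n = √4.158 = 2.039 rad/s and 2ζω_n = 1.8, so ζ = 1.8/(2·2.039) = 0.441.

ω_n = 2.04 rad/s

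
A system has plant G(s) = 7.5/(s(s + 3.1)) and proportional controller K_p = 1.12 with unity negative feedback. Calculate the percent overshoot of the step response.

The closed-loop denominator s² + 3.1s + 8.4 gives ω_n = √8.4 = 2.898 and ζ = 3.1/(2ω_n) = 0.5348.
%OS = 100·exp(−πζ/√(1−ζ²)) = 100·exp(−π·0.5348/√0.714) = 13.7%.

13.7%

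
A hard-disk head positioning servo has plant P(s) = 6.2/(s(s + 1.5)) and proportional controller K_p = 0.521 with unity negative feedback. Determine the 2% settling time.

The closed-loop denominator s² + 1.5s + 3.23 gives ω_n = √3.23 = 1.797 and ζ = 1.5/(2ω_n) = 0.4173.
2% settling time T_s ≈ 4/(ζω_n) = 4/0.75 = 5.33 s.

T_s ≈ 5.33 s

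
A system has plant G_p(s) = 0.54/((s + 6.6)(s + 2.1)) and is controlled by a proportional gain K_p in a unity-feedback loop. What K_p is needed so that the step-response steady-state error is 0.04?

K_p = 616

For a type-0 loop with proportional control, e_ss = 1/(1 + K_p·G_p(0)).
G_p(0) = 0.03896. Require 1/(1 + K_p·0.03896) = 0.04, so 1 + 0.03896·K_p = 25.
K_p = (25 − 1)/0.03896 = 616.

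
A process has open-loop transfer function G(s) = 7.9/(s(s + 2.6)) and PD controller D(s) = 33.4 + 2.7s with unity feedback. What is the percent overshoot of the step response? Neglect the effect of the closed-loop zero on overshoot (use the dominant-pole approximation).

3.27%

Forward path: (33.4 + 2.7s)·7.9/(s(s+2.6)). The closed-loop characteristic equation is s² + (2.6 + 7.9·2.7)s + 7.9·33.4 = 0.
That is s² + 23.93s + 263.9 = 0, so ω_n = 16.24 rad/s and ζ = 23.93/(2·16.24) = 0.7366.
%OS = 100·exp(−πζ/√(1−ζ²)) = 3.27%.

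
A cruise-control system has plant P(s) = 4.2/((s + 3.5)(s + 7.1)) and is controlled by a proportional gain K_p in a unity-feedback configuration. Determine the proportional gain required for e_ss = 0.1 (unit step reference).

The loop is type 0, so e_ss(step) = 1/(1 + K_pos) with K_pos = K_p·P(0).
P(0) = 0.169. Require 1/(1 + K_p·0.169) = 0.1, so 1 + 0.169·K_p = 10.
K_p = (10 − 1)/0.169 = 53.2.

K_p = 53.2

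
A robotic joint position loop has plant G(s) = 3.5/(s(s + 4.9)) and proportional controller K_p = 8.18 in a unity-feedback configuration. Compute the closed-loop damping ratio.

ζ = 0.458

1 + K_p·G(s) = 0 gives s² + 4.9s + 28.63 = 0.
Matching s² + 2ζω_n s + ω_n²: ω_n = √28.63 = 5.351 rad/s and 2ζω_n = 4.9, so ζ = 4.9/(2·5.351) = 0.458.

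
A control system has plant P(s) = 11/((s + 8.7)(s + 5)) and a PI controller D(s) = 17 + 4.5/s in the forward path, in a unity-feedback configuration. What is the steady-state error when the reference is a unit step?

The open loop D(s)P(s) has a pole at the origin (type 1), so the static position error constant is infinite and e_ss = 1/(1+∞) = 0.

0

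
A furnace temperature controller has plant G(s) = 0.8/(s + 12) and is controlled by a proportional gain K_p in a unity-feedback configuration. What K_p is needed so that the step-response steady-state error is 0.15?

K_p = 85

The loop is type 0, so e_ss(step) = 1/(1 + K_pos) with K_pos = K_p·G(0).
G(0) = 0.06667. Require 1/(1 + K_p·0.06667) = 0.15, so 1 + 0.06667·K_p = 6.667.
K_p = (6.667 − 1)/0.06667 = 85.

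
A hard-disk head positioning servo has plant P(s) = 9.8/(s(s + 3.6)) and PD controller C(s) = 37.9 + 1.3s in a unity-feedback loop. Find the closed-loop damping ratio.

ζ = 0.424

Forward path: (37.9 + 1.3s)·9.8/(s(s+3.6)). The closed-loop characteristic equation is s² + (3.6 + 9.8·1.3)s + 9.8·37.9 = 0.
That is s² + 16.34s + 371.4 = 0, so ω_n = 19.27 rad/s and ζ = 16.34/(2·19.27) = 0.4239.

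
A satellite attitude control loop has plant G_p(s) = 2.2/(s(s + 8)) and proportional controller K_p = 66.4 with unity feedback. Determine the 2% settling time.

The closed-loop denominator s² + 8s + 146.1 gives ω_n = √146.1 = 12.09 and ζ = 8/(2ω_n) = 0.331.
2% settling time T_s ≈ 4/(ζω_n) = 4/4 = 1 s.

T_s ≈ 1 s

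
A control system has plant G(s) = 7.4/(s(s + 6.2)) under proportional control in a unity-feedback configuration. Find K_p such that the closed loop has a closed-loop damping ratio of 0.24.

K_p = 22.5

Closed-loop characteristic equation: s² + 6.2s + K_p·7.4 = 0.
So ω_n = √(7.4K_p) and 2ζω_n = 6.2, giving ζ = 6.2/(2√(7.4K_p)).
Setting ζ = 0.24: √(7.4K_p) = 6.2/(2·0.24) = 12.92, so K_p = 166.8/7.4 = 22.5.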